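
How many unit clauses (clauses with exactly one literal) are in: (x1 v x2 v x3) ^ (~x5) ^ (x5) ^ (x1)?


A unit clause contains exactly one literal.
Unit clauses found: (~x5), (x5), (x1).
Count = 3.

3


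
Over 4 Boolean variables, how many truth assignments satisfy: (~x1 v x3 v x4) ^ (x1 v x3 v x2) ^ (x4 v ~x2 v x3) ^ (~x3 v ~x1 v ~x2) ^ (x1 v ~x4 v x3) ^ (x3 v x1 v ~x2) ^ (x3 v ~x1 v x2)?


Enumerate all 16 truth assignments over 4 variables.
Test each against every clause.
Satisfying assignments found: 7.

7


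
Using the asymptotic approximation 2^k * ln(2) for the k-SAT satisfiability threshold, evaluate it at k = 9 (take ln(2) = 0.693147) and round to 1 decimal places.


Using the asymptotic formula: threshold ~ 2^k * ln(2).
2^9 = 512.
512 * 0.693147 = 354.9.

354.9


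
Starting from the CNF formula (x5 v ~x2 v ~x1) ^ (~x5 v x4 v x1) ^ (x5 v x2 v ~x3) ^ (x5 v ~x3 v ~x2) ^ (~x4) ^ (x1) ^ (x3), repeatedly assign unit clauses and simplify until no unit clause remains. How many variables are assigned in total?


Unit propagation repeatedly assigns the literal in any unit clause, then simplifies.
Assignments in order: x4 = F, x1 = T, x3 = T.
No further unit clauses remain.
Total variables assigned = 3.

3


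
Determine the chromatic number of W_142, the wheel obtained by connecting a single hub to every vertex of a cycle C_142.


W_142 consists of the cycle C_142 together with a hub vertex adjacent to every cycle vertex.
The cycle C_142 needs 2 colors (even cycle -> 2).
The hub is adjacent to every cycle vertex, so it must receive a new color distinct from all of them.
Chromatic number = 2 + 1 = 3.

3


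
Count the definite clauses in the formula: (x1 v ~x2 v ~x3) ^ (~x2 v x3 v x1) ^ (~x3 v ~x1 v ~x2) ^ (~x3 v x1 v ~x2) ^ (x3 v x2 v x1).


A definite clause has exactly one positive literal.
Clause 1: 1 positive -> definite
Clause 2: 2 positive -> not definite
Clause 3: 0 positive -> not definite
Clause 4: 1 positive -> definite
Clause 5: 3 positive -> not definite
Definite clause count = 2.

2


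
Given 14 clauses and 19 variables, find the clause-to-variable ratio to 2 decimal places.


Clause-to-variable ratio = clauses / variables.
14 / 19 = 0.74.

0.74


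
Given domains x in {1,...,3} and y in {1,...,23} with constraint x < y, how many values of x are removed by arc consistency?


For the constraint x < y, x needs a supporting value in y's domain.
x can be at most 22 (one less than y's maximum).
Valid x values from domain: 3 out of 3.
Pruned = 3 - 3 = 0.

0


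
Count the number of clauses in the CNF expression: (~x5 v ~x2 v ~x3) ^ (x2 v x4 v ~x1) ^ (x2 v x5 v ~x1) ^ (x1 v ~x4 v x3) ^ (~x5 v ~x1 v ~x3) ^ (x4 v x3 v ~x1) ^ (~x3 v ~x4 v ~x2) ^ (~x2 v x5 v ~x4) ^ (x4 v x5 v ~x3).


Each group enclosed in parentheses joined by ^ is one clause.
Counting the conjuncts: 9 clauses.

9


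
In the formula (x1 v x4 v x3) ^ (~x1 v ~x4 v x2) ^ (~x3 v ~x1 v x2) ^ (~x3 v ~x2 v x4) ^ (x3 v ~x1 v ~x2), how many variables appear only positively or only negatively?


A pure literal appears in only one polarity across all clauses.
No pure literals found.
Count = 0.

0


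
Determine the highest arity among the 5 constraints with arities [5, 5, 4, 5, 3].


The arities are: 5, 5, 4, 5, 3.
Scan for the maximum value.
Maximum arity = 5.

5


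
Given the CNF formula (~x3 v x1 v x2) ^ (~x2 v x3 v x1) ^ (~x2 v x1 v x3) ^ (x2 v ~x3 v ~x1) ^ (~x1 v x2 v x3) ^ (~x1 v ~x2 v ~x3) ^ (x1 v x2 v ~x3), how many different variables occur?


Identify each distinct variable in the formula.
Variables found: x1, x2, x3.
Total distinct variables = 3.

3


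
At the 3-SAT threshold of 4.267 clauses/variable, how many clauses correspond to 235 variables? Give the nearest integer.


The 3-SAT phase transition occurs at approximately 4.267 clauses per variable.
m = 4.267 * 235 = 1002.745.
Rounded to nearest integer: 1003.

1003


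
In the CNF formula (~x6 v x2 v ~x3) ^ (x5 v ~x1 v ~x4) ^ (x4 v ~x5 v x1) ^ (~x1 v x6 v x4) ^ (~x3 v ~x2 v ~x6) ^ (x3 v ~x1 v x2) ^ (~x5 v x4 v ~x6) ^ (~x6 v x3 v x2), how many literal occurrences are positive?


Scan each clause for unnegated literals.
Clause 1: 1 positive; Clause 2: 1 positive; Clause 3: 2 positive; Clause 4: 2 positive; Clause 5: 0 positive; Clause 6: 2 positive; Clause 7: 1 positive; Clause 8: 2 positive.
Total positive literal occurrences = 11.

11


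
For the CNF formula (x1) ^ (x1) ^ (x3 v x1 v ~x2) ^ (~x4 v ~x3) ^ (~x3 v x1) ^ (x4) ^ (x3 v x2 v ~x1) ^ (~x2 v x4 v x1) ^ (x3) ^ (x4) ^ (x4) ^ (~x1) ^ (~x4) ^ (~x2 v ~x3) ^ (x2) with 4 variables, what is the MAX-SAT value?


Enumerate all 16 truth assignments.
For each, count how many of the 15 clauses are satisfied.
The formula is not fully satisfiable, so the maximum is below 15.
Maximum simultaneously satisfiable clauses = 12.

12


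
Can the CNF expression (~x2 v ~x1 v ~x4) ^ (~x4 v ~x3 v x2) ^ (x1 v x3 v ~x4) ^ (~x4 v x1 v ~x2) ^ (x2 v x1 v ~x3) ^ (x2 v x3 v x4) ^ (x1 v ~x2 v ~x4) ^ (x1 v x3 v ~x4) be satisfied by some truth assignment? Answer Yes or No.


Check all 16 possible truth assignments.
Number of satisfying assignments found: 6.
The formula is satisfiable.

Yes


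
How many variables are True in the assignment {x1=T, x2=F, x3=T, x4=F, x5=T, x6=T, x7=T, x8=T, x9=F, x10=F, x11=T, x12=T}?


The weight is the number of variables assigned True.
True variables: x1, x3, x5, x6, x7, x8, x11, x12.
Weight = 8.

8


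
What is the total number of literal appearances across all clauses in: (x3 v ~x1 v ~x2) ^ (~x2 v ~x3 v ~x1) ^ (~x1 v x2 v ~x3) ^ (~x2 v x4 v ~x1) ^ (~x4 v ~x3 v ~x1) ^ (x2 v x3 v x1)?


Clause lengths: 3, 3, 3, 3, 3, 3.
Sum = 3 + 3 + 3 + 3 + 3 + 3 = 18.

18


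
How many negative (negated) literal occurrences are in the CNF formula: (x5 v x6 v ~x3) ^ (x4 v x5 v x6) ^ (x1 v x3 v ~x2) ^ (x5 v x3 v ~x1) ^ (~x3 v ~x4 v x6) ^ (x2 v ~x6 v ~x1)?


Scan each clause for negated literals.
Clause 1: 1 negative; Clause 2: 0 negative; Clause 3: 1 negative; Clause 4: 1 negative; Clause 5: 2 negative; Clause 6: 2 negative.
Total negative literal occurrences = 7.

7


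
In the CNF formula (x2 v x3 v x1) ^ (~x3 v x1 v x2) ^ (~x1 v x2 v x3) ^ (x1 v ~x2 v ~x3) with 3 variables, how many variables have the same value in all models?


Find all satisfying assignments: 4 model(s).
Check which variables have the same value in every model.
No variable is fixed across all models.
Backbone size = 0.

0


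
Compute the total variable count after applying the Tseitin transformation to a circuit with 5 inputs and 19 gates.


The Tseitin transformation introduces one auxiliary variable per gate.
Total variables = inputs + gates = 5 + 19 = 24.

24


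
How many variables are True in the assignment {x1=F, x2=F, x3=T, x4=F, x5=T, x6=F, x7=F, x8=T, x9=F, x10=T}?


The weight is the number of variables assigned True.
True variables: x3, x5, x8, x10.
Weight = 4.

4


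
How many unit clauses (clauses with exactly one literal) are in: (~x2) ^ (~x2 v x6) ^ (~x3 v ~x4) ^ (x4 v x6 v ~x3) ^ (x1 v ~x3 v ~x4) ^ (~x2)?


A unit clause contains exactly one literal.
Unit clauses found: (~x2), (~x2).
Count = 2.

2


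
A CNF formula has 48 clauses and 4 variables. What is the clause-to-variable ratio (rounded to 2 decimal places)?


Clause-to-variable ratio = clauses / variables.
48 / 4 = 12.0.

12.0


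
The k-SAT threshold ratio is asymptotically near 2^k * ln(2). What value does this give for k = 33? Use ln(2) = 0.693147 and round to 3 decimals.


Using the asymptotic formula: threshold ~ 2^k * ln(2).
2^33 = 8589934592.
8589934592 * 0.693147 = 5954087392.641.

5954087392.641


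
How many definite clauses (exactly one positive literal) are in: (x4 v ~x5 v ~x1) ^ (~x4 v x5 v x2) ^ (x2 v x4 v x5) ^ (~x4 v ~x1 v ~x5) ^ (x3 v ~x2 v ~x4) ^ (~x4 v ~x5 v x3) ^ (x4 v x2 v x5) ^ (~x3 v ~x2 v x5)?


A definite clause has exactly one positive literal.
Clause 1: 1 positive -> definite
Clause 2: 2 positive -> not definite
Clause 3: 3 positive -> not definite
Clause 4: 0 positive -> not definite
Clause 5: 1 positive -> definite
Clause 6: 1 positive -> definite
Clause 7: 3 positive -> not definite
Clause 8: 1 positive -> definite
Definite clause count = 4.

4


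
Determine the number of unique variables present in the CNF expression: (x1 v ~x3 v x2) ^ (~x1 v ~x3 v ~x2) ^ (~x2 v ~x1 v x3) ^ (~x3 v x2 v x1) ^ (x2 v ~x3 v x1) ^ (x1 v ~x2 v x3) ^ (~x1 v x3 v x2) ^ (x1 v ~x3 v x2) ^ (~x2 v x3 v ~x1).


Identify each distinct variable in the formula.
Variables found: x1, x2, x3.
Total distinct variables = 3.

3


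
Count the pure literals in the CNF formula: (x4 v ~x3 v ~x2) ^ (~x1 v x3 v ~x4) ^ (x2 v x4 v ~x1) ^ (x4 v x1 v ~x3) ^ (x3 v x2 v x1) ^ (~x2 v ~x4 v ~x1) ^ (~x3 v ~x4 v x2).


A pure literal appears in only one polarity across all clauses.
No pure literals found.
Count = 0.

0


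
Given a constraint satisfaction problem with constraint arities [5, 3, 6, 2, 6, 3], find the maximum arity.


The arities are: 5, 3, 6, 2, 6, 3.
Scan for the maximum value.
Maximum arity = 6.

6


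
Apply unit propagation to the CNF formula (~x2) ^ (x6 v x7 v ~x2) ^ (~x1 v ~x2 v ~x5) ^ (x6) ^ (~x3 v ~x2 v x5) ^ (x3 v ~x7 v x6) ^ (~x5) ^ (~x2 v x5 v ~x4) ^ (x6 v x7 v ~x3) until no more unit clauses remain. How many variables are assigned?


Unit propagation repeatedly assigns the literal in any unit clause, then simplifies.
Assignments in order: x2 = F, x6 = T, x5 = F.
No further unit clauses remain.
Total variables assigned = 3.

3


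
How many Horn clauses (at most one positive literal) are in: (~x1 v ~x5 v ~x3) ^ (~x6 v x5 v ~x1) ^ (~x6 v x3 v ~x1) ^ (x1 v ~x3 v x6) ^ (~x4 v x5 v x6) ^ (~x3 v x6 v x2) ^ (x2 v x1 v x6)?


A Horn clause has at most one positive literal.
Clause 1: 0 positive lit(s) -> Horn
Clause 2: 1 positive lit(s) -> Horn
Clause 3: 1 positive lit(s) -> Horn
Clause 4: 2 positive lit(s) -> not Horn
Clause 5: 2 positive lit(s) -> not Horn
Clause 6: 2 positive lit(s) -> not Horn
Clause 7: 3 positive lit(s) -> not Horn
Total Horn clauses = 3.

3


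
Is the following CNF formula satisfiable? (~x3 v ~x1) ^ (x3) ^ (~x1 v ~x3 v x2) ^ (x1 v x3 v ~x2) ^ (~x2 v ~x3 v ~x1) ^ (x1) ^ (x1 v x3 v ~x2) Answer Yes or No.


Check all 8 possible truth assignments.
Number of satisfying assignments found: 0.
The formula is unsatisfiable.

No


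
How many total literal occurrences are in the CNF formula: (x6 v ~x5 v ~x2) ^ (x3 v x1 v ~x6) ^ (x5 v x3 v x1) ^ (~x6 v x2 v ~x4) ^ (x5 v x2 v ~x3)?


Clause lengths: 3, 3, 3, 3, 3.
Sum = 3 + 3 + 3 + 3 + 3 = 15.

15


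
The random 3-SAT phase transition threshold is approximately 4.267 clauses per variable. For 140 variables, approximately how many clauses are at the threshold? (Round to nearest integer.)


The 3-SAT phase transition occurs at approximately 4.267 clauses per variable.
m = 4.267 * 140 = 597.38.
Rounded to nearest integer: 597.

597


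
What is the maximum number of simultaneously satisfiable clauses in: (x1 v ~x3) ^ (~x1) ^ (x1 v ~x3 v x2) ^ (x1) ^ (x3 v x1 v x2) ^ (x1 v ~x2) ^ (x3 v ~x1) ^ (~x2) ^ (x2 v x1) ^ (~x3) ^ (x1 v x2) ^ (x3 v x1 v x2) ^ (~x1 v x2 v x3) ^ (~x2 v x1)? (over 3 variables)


Enumerate all 8 truth assignments.
For each, count how many of the 14 clauses are satisfied.
The formula is not fully satisfiable, so the maximum is below 14.
Maximum simultaneously satisfiable clauses = 12.

12


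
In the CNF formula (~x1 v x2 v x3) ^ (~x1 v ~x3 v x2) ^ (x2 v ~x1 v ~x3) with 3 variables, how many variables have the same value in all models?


Find all satisfying assignments: 6 model(s).
Check which variables have the same value in every model.
No variable is fixed across all models.
Backbone size = 0.

0


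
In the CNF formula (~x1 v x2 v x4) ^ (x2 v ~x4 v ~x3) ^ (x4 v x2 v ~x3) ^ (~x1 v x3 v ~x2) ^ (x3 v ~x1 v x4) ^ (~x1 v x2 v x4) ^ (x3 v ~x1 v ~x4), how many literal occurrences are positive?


Scan each clause for unnegated literals.
Clause 1: 2 positive; Clause 2: 1 positive; Clause 3: 2 positive; Clause 4: 1 positive; Clause 5: 2 positive; Clause 6: 2 positive; Clause 7: 1 positive.
Total positive literal occurrences = 11.

11


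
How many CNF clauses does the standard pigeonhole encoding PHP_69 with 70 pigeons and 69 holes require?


The PHP encoding has two parts:
1) At-least-one-hole clauses: 70 (one per pigeon, each with 69 literals).
2) At-most-one-pigeon-per-hole clauses: 69 holes * C(70,2) = 69 * 2415 = 166635.
Total clauses = 70 + 166635 = 166705.

166705


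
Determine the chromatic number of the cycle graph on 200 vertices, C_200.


A cycle on an even number of vertices is bipartite: alternate two colors around the cycle.
Since 200 is even, two colors suffice, and at least two are needed because the graph has edges.
Chromatic number = 2.

2


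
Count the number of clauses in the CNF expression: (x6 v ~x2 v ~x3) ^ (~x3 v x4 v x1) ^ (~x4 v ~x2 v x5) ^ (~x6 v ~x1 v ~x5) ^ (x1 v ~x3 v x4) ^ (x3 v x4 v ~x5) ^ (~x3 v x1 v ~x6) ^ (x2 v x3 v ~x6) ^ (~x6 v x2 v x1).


Each group enclosed in parentheses joined by ^ is one clause.
Counting the conjuncts: 9 clauses.

9


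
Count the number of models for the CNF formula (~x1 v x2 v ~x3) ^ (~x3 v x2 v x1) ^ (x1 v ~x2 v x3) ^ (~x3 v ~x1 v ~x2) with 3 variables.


Enumerate all 8 truth assignments over 3 variables.
Test each against every clause.
Satisfying assignments found: 4.

4


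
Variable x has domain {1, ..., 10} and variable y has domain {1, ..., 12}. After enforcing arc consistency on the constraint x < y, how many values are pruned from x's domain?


For the constraint x < y, x needs a supporting value in y's domain.
x can be at most 11 (one less than y's maximum).
Valid x values from domain: 10 out of 10.
Pruned = 10 - 10 = 0.

0


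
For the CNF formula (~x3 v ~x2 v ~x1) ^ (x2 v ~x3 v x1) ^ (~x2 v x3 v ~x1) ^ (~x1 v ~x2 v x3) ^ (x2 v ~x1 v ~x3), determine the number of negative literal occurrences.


Scan each clause for negated literals.
Clause 1: 3 negative; Clause 2: 1 negative; Clause 3: 2 negative; Clause 4: 2 negative; Clause 5: 2 negative.
Total negative literal occurrences = 10.

10


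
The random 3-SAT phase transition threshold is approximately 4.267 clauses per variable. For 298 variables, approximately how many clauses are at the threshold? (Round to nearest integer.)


The 3-SAT phase transition occurs at approximately 4.267 clauses per variable.
m = 4.267 * 298 = 1271.566.
Rounded to nearest integer: 1272.

1272


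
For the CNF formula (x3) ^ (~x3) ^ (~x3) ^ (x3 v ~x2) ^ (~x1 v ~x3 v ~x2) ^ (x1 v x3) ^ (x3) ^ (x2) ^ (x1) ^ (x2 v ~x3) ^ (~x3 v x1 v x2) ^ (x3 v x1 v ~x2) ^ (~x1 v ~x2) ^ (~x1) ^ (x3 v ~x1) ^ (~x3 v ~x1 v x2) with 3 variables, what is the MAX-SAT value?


Enumerate all 8 truth assignments.
For each, count how many of the 16 clauses are satisfied.
The formula is not fully satisfiable, so the maximum is below 16.
Maximum simultaneously satisfiable clauses = 13.

13


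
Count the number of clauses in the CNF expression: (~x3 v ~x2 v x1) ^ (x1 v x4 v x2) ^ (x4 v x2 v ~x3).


Each group enclosed in parentheses joined by ^ is one clause.
Counting the conjuncts: 3 clauses.

3


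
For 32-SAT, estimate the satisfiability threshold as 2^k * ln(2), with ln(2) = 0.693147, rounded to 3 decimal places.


Using the asymptotic formula: threshold ~ 2^k * ln(2).
2^32 = 4294967296.
4294967296 * 0.693147 = 2977043696.321.

2977043696.321


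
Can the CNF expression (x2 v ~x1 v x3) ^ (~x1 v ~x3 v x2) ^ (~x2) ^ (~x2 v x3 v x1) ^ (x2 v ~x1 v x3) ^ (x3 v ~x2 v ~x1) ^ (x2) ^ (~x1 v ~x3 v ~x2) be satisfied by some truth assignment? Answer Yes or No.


Check all 8 possible truth assignments.
Number of satisfying assignments found: 0.
The formula is unsatisfiable.

No


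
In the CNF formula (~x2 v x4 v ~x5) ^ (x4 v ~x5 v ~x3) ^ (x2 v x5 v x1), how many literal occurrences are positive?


Scan each clause for unnegated literals.
Clause 1: 1 positive; Clause 2: 1 positive; Clause 3: 3 positive.
Total positive literal occurrences = 5.

5


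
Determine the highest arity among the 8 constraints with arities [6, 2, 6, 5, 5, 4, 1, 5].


The arities are: 6, 2, 6, 5, 5, 4, 1, 5.
Scan for the maximum value.
Maximum arity = 6.

6


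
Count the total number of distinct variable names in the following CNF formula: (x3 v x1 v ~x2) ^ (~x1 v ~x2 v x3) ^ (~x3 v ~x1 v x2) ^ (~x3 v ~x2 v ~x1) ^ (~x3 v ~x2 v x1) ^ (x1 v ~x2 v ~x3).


Identify each distinct variable in the formula.
Variables found: x1, x2, x3.
Total distinct variables = 3.

3


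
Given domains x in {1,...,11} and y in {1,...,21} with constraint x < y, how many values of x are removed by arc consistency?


For the constraint x < y, x needs a supporting value in y's domain.
x can be at most 20 (one less than y's maximum).
Valid x values from domain: 11 out of 11.
Pruned = 11 - 11 = 0.

0


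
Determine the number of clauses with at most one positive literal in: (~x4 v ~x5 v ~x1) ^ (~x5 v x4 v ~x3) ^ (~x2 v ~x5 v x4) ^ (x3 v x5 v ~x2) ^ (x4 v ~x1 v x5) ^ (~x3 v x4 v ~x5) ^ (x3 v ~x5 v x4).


A Horn clause has at most one positive literal.
Clause 1: 0 positive lit(s) -> Horn
Clause 2: 1 positive lit(s) -> Horn
Clause 3: 1 positive lit(s) -> Horn
Clause 4: 2 positive lit(s) -> not Horn
Clause 5: 2 positive lit(s) -> not Horn
Clause 6: 1 positive lit(s) -> Horn
Clause 7: 2 positive lit(s) -> not Horn
Total Horn clauses = 4.

4


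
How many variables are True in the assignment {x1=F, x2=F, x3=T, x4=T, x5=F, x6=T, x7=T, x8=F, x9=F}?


The weight is the number of variables assigned True.
True variables: x3, x4, x6, x7.
Weight = 4.

4


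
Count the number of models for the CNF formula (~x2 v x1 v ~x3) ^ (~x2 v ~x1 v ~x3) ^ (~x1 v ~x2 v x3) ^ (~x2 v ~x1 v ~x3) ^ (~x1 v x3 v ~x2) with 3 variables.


Enumerate all 8 truth assignments over 3 variables.
Test each against every clause.
Satisfying assignments found: 5.

5


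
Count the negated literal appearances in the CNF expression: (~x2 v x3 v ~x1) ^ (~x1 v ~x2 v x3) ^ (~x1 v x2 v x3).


Scan each clause for negated literals.
Clause 1: 2 negative; Clause 2: 2 negative; Clause 3: 1 negative.
Total negative literal occurrences = 5.

5


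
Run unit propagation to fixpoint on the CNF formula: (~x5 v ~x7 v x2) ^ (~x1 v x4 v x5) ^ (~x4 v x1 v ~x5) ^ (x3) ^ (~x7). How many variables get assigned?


Unit propagation repeatedly assigns the literal in any unit clause, then simplifies.
Assignments in order: x3 = T, x7 = F.
No further unit clauses remain.
Total variables assigned = 2.

2


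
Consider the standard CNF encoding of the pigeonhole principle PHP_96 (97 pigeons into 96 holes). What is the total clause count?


The PHP encoding has two parts:
1) At-least-one-hole clauses: 97 (one per pigeon, each with 96 literals).
2) At-most-one-pigeon-per-hole clauses: 96 holes * C(97,2) = 96 * 4656 = 446976.
Total clauses = 97 + 446976 = 447073.

447073


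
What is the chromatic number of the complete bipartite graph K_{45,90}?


K_{45,90} is bipartite by definition: the two parts are independent sets, with every edge crossing between them.
Color all vertices in one part with color 1 and all vertices in the other part with color 2.
Since the graph has at least one edge, one color does not suffice.
Chromatic number = 2.

2


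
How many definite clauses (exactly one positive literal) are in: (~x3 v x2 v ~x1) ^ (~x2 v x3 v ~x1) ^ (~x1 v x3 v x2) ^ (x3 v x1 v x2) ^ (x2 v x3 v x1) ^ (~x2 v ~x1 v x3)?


A definite clause has exactly one positive literal.
Clause 1: 1 positive -> definite
Clause 2: 1 positive -> definite
Clause 3: 2 positive -> not definite
Clause 4: 3 positive -> not definite
Clause 5: 3 positive -> not definite
Clause 6: 1 positive -> definite
Definite clause count = 3.

3


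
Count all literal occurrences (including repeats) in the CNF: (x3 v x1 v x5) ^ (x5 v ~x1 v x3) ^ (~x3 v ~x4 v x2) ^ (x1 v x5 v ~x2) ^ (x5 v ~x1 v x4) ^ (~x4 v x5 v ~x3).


Clause lengths: 3, 3, 3, 3, 3, 3.
Sum = 3 + 3 + 3 + 3 + 3 + 3 = 18.

18


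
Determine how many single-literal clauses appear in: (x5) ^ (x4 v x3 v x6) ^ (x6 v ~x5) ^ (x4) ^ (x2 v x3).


A unit clause contains exactly one literal.
Unit clauses found: (x5), (x4).
Count = 2.

2


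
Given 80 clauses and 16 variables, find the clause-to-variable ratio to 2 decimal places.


Clause-to-variable ratio = clauses / variables.
80 / 16 = 5.0.

5.0


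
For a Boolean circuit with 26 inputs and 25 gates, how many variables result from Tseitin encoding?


The Tseitin transformation introduces one auxiliary variable per gate.
Total variables = inputs + gates = 26 + 25 = 51.

51


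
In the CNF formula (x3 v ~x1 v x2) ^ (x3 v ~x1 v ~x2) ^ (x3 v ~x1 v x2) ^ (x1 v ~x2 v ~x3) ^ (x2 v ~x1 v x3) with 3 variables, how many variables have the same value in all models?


Find all satisfying assignments: 5 model(s).
Check which variables have the same value in every model.
No variable is fixed across all models.
Backbone size = 0.

0


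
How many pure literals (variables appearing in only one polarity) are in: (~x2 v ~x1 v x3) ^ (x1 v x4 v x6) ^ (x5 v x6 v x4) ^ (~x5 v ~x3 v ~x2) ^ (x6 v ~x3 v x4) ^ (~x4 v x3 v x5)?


A pure literal appears in only one polarity across all clauses.
Pure literals: x2 (negative only), x6 (positive only).
Count = 2.

2


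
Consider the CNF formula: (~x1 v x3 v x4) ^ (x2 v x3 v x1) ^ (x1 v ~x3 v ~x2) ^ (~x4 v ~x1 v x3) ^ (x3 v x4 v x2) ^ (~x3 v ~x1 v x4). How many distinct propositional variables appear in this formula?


Identify each distinct variable in the formula.
Variables found: x1, x2, x3, x4.
Total distinct variables = 4.

4


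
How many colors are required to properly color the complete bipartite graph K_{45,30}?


K_{45,30} is bipartite by definition: the two parts are independent sets, with every edge crossing between them.
Color all vertices in one part with color 1 and all vertices in the other part with color 2.
Since the graph has at least one edge, one color does not suffice.
Chromatic number = 2.

2


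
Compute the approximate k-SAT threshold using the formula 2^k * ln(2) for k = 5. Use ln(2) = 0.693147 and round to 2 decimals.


Using the asymptotic formula: threshold ~ 2^k * ln(2).
2^5 = 32.
32 * 0.693147 = 22.18.

22.18


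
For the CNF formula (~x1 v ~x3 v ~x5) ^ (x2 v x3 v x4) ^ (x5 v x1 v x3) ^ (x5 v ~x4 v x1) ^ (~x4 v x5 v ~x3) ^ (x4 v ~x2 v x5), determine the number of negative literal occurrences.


Scan each clause for negated literals.
Clause 1: 3 negative; Clause 2: 0 negative; Clause 3: 0 negative; Clause 4: 1 negative; Clause 5: 2 negative; Clause 6: 1 negative.
Total negative literal occurrences = 7.

7


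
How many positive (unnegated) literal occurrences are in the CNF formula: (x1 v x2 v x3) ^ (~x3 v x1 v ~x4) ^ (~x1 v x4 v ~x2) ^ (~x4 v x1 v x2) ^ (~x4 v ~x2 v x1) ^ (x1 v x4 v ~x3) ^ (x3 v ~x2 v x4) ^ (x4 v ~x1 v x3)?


Scan each clause for unnegated literals.
Clause 1: 3 positive; Clause 2: 1 positive; Clause 3: 1 positive; Clause 4: 2 positive; Clause 5: 1 positive; Clause 6: 2 positive; Clause 7: 2 positive; Clause 8: 2 positive.
Total positive literal occurrences = 14.

14


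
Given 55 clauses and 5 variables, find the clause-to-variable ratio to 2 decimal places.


Clause-to-variable ratio = clauses / variables.
55 / 5 = 11.0.

11.0


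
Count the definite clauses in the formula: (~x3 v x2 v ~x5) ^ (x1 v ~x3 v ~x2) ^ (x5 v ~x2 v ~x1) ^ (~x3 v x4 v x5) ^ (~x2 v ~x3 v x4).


A definite clause has exactly one positive literal.
Clause 1: 1 positive -> definite
Clause 2: 1 positive -> definite
Clause 3: 1 positive -> definite
Clause 4: 2 positive -> not definite
Clause 5: 1 positive -> definite
Definite clause count = 4.

4


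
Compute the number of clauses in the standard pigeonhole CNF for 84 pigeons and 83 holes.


The PHP encoding has two parts:
1) At-least-one-hole clauses: 84 (one per pigeon, each with 83 literals).
2) At-most-one-pigeon-per-hole clauses: 83 holes * C(84,2) = 83 * 3486 = 289338.
Total clauses = 84 + 289338 = 289422.

289422


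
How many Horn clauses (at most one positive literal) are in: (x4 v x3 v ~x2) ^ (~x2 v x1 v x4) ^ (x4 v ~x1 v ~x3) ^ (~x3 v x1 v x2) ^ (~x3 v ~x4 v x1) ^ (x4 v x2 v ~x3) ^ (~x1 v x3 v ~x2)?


A Horn clause has at most one positive literal.
Clause 1: 2 positive lit(s) -> not Horn
Clause 2: 2 positive lit(s) -> not Horn
Clause 3: 1 positive lit(s) -> Horn
Clause 4: 2 positive lit(s) -> not Horn
Clause 5: 1 positive lit(s) -> Horn
Clause 6: 2 positive lit(s) -> not Horn
Clause 7: 1 positive lit(s) -> Horn
Total Horn clauses = 3.

3


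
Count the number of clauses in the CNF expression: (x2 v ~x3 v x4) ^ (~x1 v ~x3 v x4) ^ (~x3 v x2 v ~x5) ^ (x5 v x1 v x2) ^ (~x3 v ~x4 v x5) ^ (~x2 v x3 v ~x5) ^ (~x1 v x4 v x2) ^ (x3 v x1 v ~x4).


Each group enclosed in parentheses joined by ^ is one clause.
Counting the conjuncts: 8 clauses.

8


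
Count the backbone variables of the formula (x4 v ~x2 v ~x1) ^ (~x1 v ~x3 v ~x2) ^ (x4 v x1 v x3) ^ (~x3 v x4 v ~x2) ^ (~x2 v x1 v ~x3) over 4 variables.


Find all satisfying assignments: 9 model(s).
Check which variables have the same value in every model.
No variable is fixed across all models.
Backbone size = 0.

0


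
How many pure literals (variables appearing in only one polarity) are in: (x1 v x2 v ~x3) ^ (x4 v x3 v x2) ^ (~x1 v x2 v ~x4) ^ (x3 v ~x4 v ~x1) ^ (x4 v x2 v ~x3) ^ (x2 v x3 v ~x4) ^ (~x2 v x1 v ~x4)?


A pure literal appears in only one polarity across all clauses.
No pure literals found.
Count = 0.

0


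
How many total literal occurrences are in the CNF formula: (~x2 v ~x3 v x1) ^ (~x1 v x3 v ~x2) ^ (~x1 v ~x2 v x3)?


Clause lengths: 3, 3, 3.
Sum = 3 + 3 + 3 = 9.

9


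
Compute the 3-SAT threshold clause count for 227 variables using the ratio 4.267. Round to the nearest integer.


The 3-SAT phase transition occurs at approximately 4.267 clauses per variable.
m = 4.267 * 227 = 968.609.
Rounded to nearest integer: 969.

969


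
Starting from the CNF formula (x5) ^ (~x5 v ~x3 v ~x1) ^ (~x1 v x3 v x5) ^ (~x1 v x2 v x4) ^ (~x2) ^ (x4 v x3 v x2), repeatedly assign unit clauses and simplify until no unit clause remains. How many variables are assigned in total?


Unit propagation repeatedly assigns the literal in any unit clause, then simplifies.
Assignments in order: x5 = T, x2 = F.
No further unit clauses remain.
Total variables assigned = 2.

2


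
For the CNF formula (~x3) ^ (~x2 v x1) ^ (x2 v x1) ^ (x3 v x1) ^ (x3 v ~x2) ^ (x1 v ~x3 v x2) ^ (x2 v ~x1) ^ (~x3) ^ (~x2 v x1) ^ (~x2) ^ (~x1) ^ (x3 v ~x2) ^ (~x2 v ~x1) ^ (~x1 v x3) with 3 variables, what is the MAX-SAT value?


Enumerate all 8 truth assignments.
For each, count how many of the 14 clauses are satisfied.
The formula is not fully satisfiable, so the maximum is below 14.
Maximum simultaneously satisfiable clauses = 12.

12


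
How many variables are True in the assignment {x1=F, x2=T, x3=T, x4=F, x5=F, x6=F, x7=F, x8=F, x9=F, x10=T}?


The weight is the number of variables assigned True.
True variables: x2, x3, x10.
Weight = 3.

3


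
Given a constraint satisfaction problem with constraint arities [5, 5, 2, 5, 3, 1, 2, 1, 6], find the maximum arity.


The arities are: 5, 5, 2, 5, 3, 1, 2, 1, 6.
Scan for the maximum value.
Maximum arity = 6.

6


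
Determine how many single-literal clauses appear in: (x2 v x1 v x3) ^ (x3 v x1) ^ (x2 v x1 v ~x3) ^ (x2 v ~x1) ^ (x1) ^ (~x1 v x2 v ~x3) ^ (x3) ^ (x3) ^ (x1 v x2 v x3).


A unit clause contains exactly one literal.
Unit clauses found: (x1), (x3), (x3).
Count = 3.

3


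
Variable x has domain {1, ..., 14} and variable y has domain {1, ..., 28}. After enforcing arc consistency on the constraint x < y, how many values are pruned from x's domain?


For the constraint x < y, x needs a supporting value in y's domain.
x can be at most 27 (one less than y's maximum).
Valid x values from domain: 14 out of 14.
Pruned = 14 - 14 = 0.

0


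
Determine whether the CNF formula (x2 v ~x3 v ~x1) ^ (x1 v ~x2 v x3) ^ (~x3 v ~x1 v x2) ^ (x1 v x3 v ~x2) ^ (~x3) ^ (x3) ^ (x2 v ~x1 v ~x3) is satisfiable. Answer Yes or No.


Check all 8 possible truth assignments.
Number of satisfying assignments found: 0.
The formula is unsatisfiable.

No


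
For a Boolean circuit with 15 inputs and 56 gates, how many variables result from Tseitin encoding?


The Tseitin transformation introduces one auxiliary variable per gate.
Total variables = inputs + gates = 15 + 56 = 71.

71


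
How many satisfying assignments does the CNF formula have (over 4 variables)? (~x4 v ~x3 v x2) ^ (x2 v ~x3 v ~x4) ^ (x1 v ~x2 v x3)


Enumerate all 16 truth assignments over 4 variables.
Test each against every clause.
Satisfying assignments found: 12.

12


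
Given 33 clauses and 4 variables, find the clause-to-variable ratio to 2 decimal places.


Clause-to-variable ratio = clauses / variables.
33 / 4 = 8.25.

8.25


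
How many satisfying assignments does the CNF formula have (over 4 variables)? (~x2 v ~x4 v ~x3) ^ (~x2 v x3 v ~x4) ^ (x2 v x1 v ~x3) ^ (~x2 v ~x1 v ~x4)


Enumerate all 16 truth assignments over 4 variables.
Test each against every clause.
Satisfying assignments found: 10.

10


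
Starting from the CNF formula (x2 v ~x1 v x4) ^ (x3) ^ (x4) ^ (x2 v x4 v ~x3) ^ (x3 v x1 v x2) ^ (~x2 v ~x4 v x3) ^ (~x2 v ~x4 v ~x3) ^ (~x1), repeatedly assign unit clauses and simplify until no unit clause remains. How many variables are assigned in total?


Unit propagation repeatedly assigns the literal in any unit clause, then simplifies.
Assignments in order: x3 = T, x4 = T, x2 = F, x1 = F.
No further unit clauses remain.
Total variables assigned = 4.

4


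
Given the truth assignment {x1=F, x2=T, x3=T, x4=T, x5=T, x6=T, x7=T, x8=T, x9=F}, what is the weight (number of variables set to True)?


The weight is the number of variables assigned True.
True variables: x2, x3, x4, x5, x6, x7, x8.
Weight = 7.

7


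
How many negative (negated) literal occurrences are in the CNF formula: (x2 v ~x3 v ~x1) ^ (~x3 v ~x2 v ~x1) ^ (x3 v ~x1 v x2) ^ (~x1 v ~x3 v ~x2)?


Scan each clause for negated literals.
Clause 1: 2 negative; Clause 2: 3 negative; Clause 3: 1 negative; Clause 4: 3 negative.
Total negative literal occurrences = 9.

9


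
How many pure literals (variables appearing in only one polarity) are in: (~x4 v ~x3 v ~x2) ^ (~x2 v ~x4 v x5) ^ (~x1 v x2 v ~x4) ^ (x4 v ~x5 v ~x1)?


A pure literal appears in only one polarity across all clauses.
Pure literals: x1 (negative only), x3 (negative only).
Count = 2.

2


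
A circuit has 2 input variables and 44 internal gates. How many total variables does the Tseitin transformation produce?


The Tseitin transformation introduces one auxiliary variable per gate.
Total variables = inputs + gates = 2 + 44 = 46.

46


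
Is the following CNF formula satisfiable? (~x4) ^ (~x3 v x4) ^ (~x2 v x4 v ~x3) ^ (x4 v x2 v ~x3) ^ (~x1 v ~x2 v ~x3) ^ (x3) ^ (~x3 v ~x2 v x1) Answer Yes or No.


Check all 16 possible truth assignments.
Number of satisfying assignments found: 0.
The formula is unsatisfiable.

No


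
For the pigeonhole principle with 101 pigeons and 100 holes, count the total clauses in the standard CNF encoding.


The PHP encoding has two parts:
1) At-least-one-hole clauses: 101 (one per pigeon, each with 100 literals).
2) At-most-one-pigeon-per-hole clauses: 100 holes * C(101,2) = 100 * 5050 = 505000.
Total clauses = 101 + 505000 = 505101.

505101


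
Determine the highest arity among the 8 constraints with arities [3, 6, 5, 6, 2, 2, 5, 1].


The arities are: 3, 6, 5, 6, 2, 2, 5, 1.
Scan for the maximum value.
Maximum arity = 6.

6


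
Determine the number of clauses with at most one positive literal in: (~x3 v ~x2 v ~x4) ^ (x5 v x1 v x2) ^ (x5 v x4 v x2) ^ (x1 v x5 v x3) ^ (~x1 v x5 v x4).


A Horn clause has at most one positive literal.
Clause 1: 0 positive lit(s) -> Horn
Clause 2: 3 positive lit(s) -> not Horn
Clause 3: 3 positive lit(s) -> not Horn
Clause 4: 3 positive lit(s) -> not Horn
Clause 5: 2 positive lit(s) -> not Horn
Total Horn clauses = 1.

1


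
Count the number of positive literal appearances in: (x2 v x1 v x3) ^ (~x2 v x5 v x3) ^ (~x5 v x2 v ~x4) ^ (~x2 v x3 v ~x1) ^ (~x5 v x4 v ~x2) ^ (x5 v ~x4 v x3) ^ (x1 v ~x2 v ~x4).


Scan each clause for unnegated literals.
Clause 1: 3 positive; Clause 2: 2 positive; Clause 3: 1 positive; Clause 4: 1 positive; Clause 5: 1 positive; Clause 6: 2 positive; Clause 7: 1 positive.
Total positive literal occurrences = 11.

11


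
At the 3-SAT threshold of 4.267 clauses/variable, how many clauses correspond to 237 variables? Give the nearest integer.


The 3-SAT phase transition occurs at approximately 4.267 clauses per variable.
m = 4.267 * 237 = 1011.279.
Rounded to nearest integer: 1011.

1011


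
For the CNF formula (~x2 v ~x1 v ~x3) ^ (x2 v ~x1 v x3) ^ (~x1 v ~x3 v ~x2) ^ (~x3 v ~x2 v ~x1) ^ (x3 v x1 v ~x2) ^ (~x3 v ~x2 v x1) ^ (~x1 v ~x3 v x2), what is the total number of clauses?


Each group enclosed in parentheses joined by ^ is one clause.
Counting the conjuncts: 7 clauses.

7


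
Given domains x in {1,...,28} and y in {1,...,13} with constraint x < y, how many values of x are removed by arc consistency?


For the constraint x < y, x needs a supporting value in y's domain.
x can be at most 12 (one less than y's maximum).
Valid x values from domain: 12 out of 28.
Pruned = 28 - 12 = 16.

16


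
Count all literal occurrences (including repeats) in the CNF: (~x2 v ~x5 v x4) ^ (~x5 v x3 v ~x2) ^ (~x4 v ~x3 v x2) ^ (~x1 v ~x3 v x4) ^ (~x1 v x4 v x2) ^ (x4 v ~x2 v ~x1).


Clause lengths: 3, 3, 3, 3, 3, 3.
Sum = 3 + 3 + 3 + 3 + 3 + 3 = 18.

18


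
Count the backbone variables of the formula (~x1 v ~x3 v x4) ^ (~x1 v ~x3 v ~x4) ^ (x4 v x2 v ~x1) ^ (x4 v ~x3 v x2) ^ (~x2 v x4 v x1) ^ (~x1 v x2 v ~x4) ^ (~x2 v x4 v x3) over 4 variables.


Find all satisfying assignments: 6 model(s).
Check which variables have the same value in every model.
No variable is fixed across all models.
Backbone size = 0.

0


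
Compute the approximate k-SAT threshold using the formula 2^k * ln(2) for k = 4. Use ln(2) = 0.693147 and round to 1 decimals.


Using the asymptotic formula: threshold ~ 2^k * ln(2).
2^4 = 16.
16 * 0.693147 = 11.1.

11.1


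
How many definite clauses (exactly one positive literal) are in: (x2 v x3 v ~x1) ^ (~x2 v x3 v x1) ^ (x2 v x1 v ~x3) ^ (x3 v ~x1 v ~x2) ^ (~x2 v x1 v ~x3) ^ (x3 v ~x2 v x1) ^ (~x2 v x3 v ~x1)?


A definite clause has exactly one positive literal.
Clause 1: 2 positive -> not definite
Clause 2: 2 positive -> not definite
Clause 3: 2 positive -> not definite
Clause 4: 1 positive -> definite
Clause 5: 1 positive -> definite
Clause 6: 2 positive -> not definite
Clause 7: 1 positive -> definite
Definite clause count = 3.

3


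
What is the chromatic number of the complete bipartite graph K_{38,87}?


K_{38,87} is bipartite by definition: the two parts are independent sets, with every edge crossing between them.
Color all vertices in one part with color 1 and all vertices in the other part with color 2.
Since the graph has at least one edge, one color does not suffice.
Chromatic number = 2.

2


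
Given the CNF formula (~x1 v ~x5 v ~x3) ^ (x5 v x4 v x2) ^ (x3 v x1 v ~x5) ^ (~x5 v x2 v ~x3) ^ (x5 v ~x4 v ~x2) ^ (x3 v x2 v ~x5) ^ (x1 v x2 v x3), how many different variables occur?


Identify each distinct variable in the formula.
Variables found: x1, x2, x3, x4, x5.
Total distinct variables = 5.

5


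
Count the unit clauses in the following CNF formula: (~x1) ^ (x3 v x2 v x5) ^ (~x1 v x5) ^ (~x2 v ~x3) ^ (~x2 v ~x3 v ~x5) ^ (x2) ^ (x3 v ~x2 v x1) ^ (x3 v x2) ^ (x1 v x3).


A unit clause contains exactly one literal.
Unit clauses found: (~x1), (x2).
Count = 2.

2


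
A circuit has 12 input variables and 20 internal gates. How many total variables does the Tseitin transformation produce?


The Tseitin transformation introduces one auxiliary variable per gate.
Total variables = inputs + gates = 12 + 20 = 32.

32


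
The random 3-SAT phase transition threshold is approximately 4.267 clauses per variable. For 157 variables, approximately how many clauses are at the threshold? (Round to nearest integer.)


The 3-SAT phase transition occurs at approximately 4.267 clauses per variable.
m = 4.267 * 157 = 669.919.
Rounded to nearest integer: 670.

670


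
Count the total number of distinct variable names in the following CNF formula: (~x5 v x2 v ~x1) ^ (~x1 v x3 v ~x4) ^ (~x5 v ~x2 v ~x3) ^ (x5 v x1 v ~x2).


Identify each distinct variable in the formula.
Variables found: x1, x2, x3, x4, x5.
Total distinct variables = 5.

5


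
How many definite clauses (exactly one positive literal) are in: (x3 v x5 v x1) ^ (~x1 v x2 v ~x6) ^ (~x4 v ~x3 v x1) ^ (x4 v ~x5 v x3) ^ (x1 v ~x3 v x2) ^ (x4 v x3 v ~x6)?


A definite clause has exactly one positive literal.
Clause 1: 3 positive -> not definite
Clause 2: 1 positive -> definite
Clause 3: 1 positive -> definite
Clause 4: 2 positive -> not definite
Clause 5: 2 positive -> not definite
Clause 6: 2 positive -> not definite
Definite clause count = 2.

2


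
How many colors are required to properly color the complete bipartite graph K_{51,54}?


K_{51,54} is bipartite by definition: the two parts are independent sets, with every edge crossing between them.
Color all vertices in one part with color 1 and all vertices in the other part with color 2.
Since the graph has at least one edge, one color does not suffice.
Chromatic number = 2.

2


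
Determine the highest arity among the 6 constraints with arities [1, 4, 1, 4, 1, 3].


The arities are: 1, 4, 1, 4, 1, 3.
Scan for the maximum value.
Maximum arity = 4.

4


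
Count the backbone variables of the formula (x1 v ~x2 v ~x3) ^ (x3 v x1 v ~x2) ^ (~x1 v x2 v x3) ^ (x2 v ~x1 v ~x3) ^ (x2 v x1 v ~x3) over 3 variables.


Find all satisfying assignments: 3 model(s).
Check which variables have the same value in every model.
No variable is fixed across all models.
Backbone size = 0.

0


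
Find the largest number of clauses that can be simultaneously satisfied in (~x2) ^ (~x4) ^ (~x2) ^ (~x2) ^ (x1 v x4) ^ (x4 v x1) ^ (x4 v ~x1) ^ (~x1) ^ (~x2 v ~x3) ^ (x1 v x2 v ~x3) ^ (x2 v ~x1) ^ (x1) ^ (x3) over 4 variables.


Enumerate all 16 truth assignments.
For each, count how many of the 13 clauses are satisfied.
The formula is not fully satisfiable, so the maximum is below 13.
Maximum simultaneously satisfiable clauses = 10.

10


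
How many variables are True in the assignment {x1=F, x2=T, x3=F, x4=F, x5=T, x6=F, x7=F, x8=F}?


The weight is the number of variables assigned True.
True variables: x2, x5.
Weight = 2.

2


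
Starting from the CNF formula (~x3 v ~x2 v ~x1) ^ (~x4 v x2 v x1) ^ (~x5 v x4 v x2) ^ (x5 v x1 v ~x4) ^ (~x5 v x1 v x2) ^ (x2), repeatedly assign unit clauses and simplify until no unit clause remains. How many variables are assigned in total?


Unit propagation repeatedly assigns the literal in any unit clause, then simplifies.
Assignments in order: x2 = T.
No further unit clauses remain.
Total variables assigned = 1.

1


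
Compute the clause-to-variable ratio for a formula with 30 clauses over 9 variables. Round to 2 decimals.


Clause-to-variable ratio = clauses / variables.
30 / 9 = 3.33.

3.33


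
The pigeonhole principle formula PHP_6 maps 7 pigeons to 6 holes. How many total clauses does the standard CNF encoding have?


The PHP encoding has two parts:
1) At-least-one-hole clauses: 7 (one per pigeon, each with 6 literals).
2) At-most-one-pigeon-per-hole clauses: 6 holes * C(7,2) = 6 * 21 = 126.
Total clauses = 7 + 126 = 133.

133


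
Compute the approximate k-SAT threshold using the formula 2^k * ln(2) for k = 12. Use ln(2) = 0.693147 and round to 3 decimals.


Using the asymptotic formula: threshold ~ 2^k * ln(2).
2^12 = 4096.
4096 * 0.693147 = 2839.13.

2839.13
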